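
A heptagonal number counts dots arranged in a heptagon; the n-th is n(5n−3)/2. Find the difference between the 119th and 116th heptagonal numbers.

1758

119·(5·119 − 3)/2 = 35224 and 116·(5·116 − 3)/2 = 33466.
Difference: 35224 − 33466 = 1758.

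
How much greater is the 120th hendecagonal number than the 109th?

11297

120·(9·120 − 7)/2 = 64380 and 109·(9·109 − 7)/2 = 53083.
Difference: 64380 − 53083 = 11297.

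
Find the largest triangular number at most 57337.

57291

Solve n(n+1)/2 ≤ 57337 for integer n.
n = 338 gives 57291 ≤ 57337, while n = 339 gives 57630 > 57337; so the answer is 57291.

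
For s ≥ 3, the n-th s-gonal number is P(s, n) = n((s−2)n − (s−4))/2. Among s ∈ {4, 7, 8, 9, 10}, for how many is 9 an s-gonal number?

2

s = 4: P(4, 3) = 9. ✓
s = 7: P(7, 2) = 7 and P(7, 3) = 18; 9 is not s-gonal.
s = 8: P(8, 2) = 8 and P(8, 3) = 21; 9 is not s-gonal.
s = 9: P(9, 2) = 9. ✓
s = 10: P(10, 1) = 1 and P(10, 2) = 10; 9 is not s-gonal.
Hits: s ∈ {4, 9} → 2.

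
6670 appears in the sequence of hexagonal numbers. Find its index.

58

Set n(2n−1) = 6670, giving 2n² − n − 6670 = 0.
The discriminant is 1 + 8·6670 = 53361, and √53361 = 231.
So n = (1 + 231) / 4 = 232/4 = 58.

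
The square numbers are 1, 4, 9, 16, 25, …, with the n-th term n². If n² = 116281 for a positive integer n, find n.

341

We need n² = 116281, so n = √116281 = 341.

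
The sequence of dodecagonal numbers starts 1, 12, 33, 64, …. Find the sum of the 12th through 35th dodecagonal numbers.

Σ i(5i−4) = 5Σi² − 4Σi over i = 12..35.
Σi = 630 − 66 = 564 and Σi² = 14910 − 506 = 14404.
5·14404 − 4·564 = 69764.

69764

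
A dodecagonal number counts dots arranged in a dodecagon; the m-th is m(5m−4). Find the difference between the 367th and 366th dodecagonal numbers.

Consecutive dodecagonal numbers differ by 10n − 9: here 10·367 − 9 = 3661.

3661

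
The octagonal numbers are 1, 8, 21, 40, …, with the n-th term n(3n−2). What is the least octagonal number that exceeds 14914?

Solve n(3n−2) > 14914 for integer n.
The largest n with value ≤ 14914 is 70 (since 14560 ≤ 14914 < 14981), so the first above is n = 71, value 14981.

14981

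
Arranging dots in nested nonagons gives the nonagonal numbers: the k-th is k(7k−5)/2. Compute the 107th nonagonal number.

The 107th nonagonal number is n(7n−5)/2 with n = 107.
107·(7·107 − 5)/2 = 107·744/2 = 107·372 = 39804.

39804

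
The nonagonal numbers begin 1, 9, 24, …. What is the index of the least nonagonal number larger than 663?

15

Solve n(7n−5)/2 > 663 for integer n.
The largest n with value ≤ 663 is 14 (since 651 ≤ 663 < 750), so the first above is n = 15, value 750.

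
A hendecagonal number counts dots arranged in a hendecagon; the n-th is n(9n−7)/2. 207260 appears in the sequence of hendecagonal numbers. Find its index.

Set n(9n−7)/2 = 207260, giving 9n² − 7n − 414520 = 0.
The discriminant is 49 + 72·207260 = 14922769, and √14922769 = 3863.
So n = (7 + 3863) / 18 = 3870/18 = 215.
Check: 215·(9·215 − 7)/2 = 207260. ✓

215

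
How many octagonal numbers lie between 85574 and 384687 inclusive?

189

The n-th octagonal number is n(3n−2).
Smallest index with value ≥ 85574: n = 170 (giving 86360).
Largest index with value ≤ 384687: n = 358 (giving 383776).
Indices 170 through 358: 189 terms.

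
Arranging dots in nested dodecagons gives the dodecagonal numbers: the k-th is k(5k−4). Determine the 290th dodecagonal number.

419340

The 290th dodecagonal number is n(5n−4) with n = 290.
290·(5·290 − 4) = 290·1446 = 419340.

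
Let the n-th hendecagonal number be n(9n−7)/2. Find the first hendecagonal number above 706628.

Solve n(9n−7)/2 > 706628 for integer n.
The largest n with value ≤ 706628 is 396 (since 704286 ≤ 706628 < 707851), so the first above is n = 397, value 707851.

707851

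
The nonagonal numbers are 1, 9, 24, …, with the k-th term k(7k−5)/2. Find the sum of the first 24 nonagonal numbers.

16400

Σ i(7i−5)/2 = (7Σi² − 5Σi) / 2 over i = 1..24.
Σi = 300 and Σi² = 4900.
(7·4900 − 5·300) / 2 = 32800/2 = 16400.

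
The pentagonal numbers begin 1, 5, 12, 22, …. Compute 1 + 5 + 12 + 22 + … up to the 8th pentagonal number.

288

Σ i(3i−1)/2 = (3Σi² − Σi) / 2 over i = 1..8.
Σi = 36 and Σi² = 204.
(3·204 − 1·36) / 2 = 576/2 = 288.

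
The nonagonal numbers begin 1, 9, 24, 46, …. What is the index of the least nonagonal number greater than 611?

14

Solve n(7n−5)/2 > 611 for integer n.
The largest n with value ≤ 611 is 13 (since 559 ≤ 611 < 651), so the first above is n = 14, value 651.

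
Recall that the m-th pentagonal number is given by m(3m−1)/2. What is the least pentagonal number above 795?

852

Solve n(3n−1)/2 > 795 for integer n.
The largest n with value ≤ 795 is 23 (since 782 ≤ 795 < 852), so the first above is n = 24, value 852.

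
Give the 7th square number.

The 7th square number is n² with n = 7.
7² = 49.

49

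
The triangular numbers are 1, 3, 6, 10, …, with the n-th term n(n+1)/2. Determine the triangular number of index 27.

378

27·28/2 = 756/2 = 378.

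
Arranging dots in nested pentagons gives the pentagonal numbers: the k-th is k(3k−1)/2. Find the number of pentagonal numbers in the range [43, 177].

The n-th pentagonal number is n(3n−1)/2.
Smallest index with value ≥ 43: n = 6 (giving 51).
Largest index with value ≤ 177: n = 11 (giving 176).
Indices 6 through 11: 6 terms.

6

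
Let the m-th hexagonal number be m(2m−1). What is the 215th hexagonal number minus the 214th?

857

Consecutive hexagonal numbers differ by 4n − 3: here 4·215 − 3 = 857.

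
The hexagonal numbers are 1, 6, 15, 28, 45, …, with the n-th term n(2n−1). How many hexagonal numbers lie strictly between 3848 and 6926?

15

The n-th hexagonal number is n(2n−1).
Smallest index with value > 3848: n = 45 (giving 4005).
Largest index with value < 6926: n = 59 (giving 6903).
Indices 45 through 59: 15 terms.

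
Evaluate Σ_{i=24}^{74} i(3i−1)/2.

199002

Σ i(3i−1)/2 = (3Σi² − Σi) / 2 over i = 24..74.
Σi = 2775 − 276 = 2499 and Σi² = 137825 − 4324 = 133501.
(3·133501 − 1·2499) / 2 = 398004/2 = 199002.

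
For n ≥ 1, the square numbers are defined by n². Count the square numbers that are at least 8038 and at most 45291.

The n-th square number is n².
Smallest index with value ≥ 8038: n = 90 (giving 8100).
Largest index with value ≤ 45291: n = 212 (giving 44944).
Indices 90 through 212: 123 terms.

123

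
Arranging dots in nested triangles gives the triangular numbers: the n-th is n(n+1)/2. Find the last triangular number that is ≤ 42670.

42486

Solve n(n+1)/2 ≤ 42670 for integer n.
n = 291 gives 42486 ≤ 42670, while n = 292 gives 42778 > 42670; so the answer is 42486.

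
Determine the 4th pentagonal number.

4·(3·4 − 1)/2 = 4·11/2 = 22.

22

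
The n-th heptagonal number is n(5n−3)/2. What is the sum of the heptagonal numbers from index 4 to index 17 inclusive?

4207

Σ i(5i−3)/2 = (5Σi² − 3Σi) / 2 over i = 4..17.
Σi = 153 − 6 = 147 and Σi² = 1785 − 14 = 1771.
(5·1771 − 3·147) / 2 = 8414/2 = 4207.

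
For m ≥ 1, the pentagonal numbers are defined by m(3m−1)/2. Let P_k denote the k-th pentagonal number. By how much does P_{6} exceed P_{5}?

16

Consecutive pentagonal numbers differ by 3n − 2: here 3·6 − 2 = 16.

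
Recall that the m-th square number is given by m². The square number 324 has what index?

We need n² = 324, so n = √324 = 18.

18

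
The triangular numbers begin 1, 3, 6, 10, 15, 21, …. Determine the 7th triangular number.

The 7th triangular number is n(n+1)/2 with n = 7.
7·8/2 = 56/2 = 28.

28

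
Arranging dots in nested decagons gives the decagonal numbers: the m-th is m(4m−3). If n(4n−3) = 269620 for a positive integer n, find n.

Set n(4n−3) = 269620, giving 4n² − 3n − 269620 = 0.
The discriminant is 9 + 16·269620 = 4313929, and √4313929 = 2077.
So n = (3 + 2077) / 8 = 2080/8 = 260.

260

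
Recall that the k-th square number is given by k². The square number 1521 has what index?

39

We need n² = 1521, so n = √1521 = 39.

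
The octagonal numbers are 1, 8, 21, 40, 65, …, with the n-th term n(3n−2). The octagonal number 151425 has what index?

Set n(3n−2) = 151425, giving 3n² − 2n − 151425 = 0.
The discriminant is 4 + 12·151425 = 1817104, and √1817104 = 1348.
So n = (2 + 1348) / 6 = 1350/6 = 225.

225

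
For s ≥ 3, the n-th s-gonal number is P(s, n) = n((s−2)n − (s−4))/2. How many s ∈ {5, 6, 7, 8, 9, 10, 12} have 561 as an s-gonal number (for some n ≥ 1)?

2

s = 5: P(5, 19) = 532 and P(5, 20) = 590; 561 is not s-gonal.
s = 6: P(6, 17) = 561. ✓
s = 7: P(7, 15) = 540 and P(7, 16) = 616; 561 is not s-gonal.
s = 8: P(8, 14) = 560 and P(8, 15) = 645; 561 is not s-gonal.
s = 9: P(9, 13) = 559 and P(9, 14) = 651; 561 is not s-gonal.
s = 10: P(10, 12) = 540 and P(10, 13) = 637; 561 is not s-gonal.
s = 12: P(12, 11) = 561. ✓
Hits: s ∈ {6, 12} → 2.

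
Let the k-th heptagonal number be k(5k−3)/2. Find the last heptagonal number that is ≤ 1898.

Solve n(5n−3)/2 ≤ 1898 for integer n.
n = 27 gives 1782 ≤ 1898, while n = 28 gives 1918 > 1898; so the answer is 1782.

1782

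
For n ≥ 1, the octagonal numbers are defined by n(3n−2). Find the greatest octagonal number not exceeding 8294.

8008

Solve n(3n−2) ≤ 8294 for integer n.
n = 52 gives 8008 ≤ 8294, while n = 53 gives 8321 > 8294; so the answer is 8008.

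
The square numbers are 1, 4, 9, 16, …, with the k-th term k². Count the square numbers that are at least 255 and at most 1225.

The n-th square number is n².
Smallest index with value ≥ 255: n = 16 (giving 256).
Largest index with value ≤ 1225: n = 35 (giving 1225).
Indices 16 through 35: 20 terms.

20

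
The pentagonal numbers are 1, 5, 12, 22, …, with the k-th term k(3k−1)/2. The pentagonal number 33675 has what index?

150

Set n(3n−1)/2 = 33675, giving 3n² − n − 67350 = 0.
The discriminant is 1 + 24·33675 = 808201, and √808201 = 899.
So n = (1 + 899) / 6 = 900/6 = 150.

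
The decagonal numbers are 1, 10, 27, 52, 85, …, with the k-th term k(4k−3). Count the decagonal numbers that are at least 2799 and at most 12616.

The n-th decagonal number is n(4n−3).
Smallest index with value ≥ 2799: n = 27 (giving 2835).
Largest index with value ≤ 12616: n = 56 (giving 12376).
Indices 27 through 56: 30 terms.

30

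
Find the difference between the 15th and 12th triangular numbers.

42

15·16/2 = 120 and 12·13/2 = 78.
Difference: 120 − 78 = 42.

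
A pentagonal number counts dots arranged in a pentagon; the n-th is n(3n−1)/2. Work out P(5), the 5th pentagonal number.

5·(3·5 − 1)/2 = 5·14/2 = 5·7 = 35.

35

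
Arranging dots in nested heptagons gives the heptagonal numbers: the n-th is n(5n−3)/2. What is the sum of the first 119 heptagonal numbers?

1411340

Σ i(5i−3)/2 = (5Σi² − 3Σi) / 2 over i = 1..119.
Σi = 7140 and Σi² = 568820.
(5·568820 − 3·7140) / 2 = 2822680/2 = 1411340.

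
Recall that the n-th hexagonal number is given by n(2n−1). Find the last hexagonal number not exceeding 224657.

Solve n(2n−1) ≤ 224657 for integer n.
n = 335 gives 224115 ≤ 224657, while n = 336 gives 225456 > 224657; so the answer is 224115.

224115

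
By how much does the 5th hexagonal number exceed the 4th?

17

Consecutive hexagonal numbers differ by 4n − 3: here 4·5 − 3 = 17.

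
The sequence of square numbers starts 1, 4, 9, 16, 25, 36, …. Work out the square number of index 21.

21² = 441.

441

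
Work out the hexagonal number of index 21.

861

The 21st hexagonal number is n(2n−1) with n = 21.
21·(2·21 − 1) = 21·41 = 861.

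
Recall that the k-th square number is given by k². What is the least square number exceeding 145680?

145924

Solve n² > 145680 for integer n.
The largest n with value ≤ 145680 is 381 (since 145161 ≤ 145680 < 145924), so the first above is n = 382, value 145924.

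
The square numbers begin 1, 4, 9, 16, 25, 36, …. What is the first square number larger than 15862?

Solve n² > 15862 for integer n.
The largest n with value ≤ 15862 is 125 (since 15625 ≤ 15862 < 15876), so the first above is n = 126, value 15876.

15876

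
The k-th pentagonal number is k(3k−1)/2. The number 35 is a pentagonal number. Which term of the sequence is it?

5

Set n(3n−1)/2 = 35, giving 3n² − n − 70 = 0.
So n = (1 + 29) / 6 = 30/6 = 5.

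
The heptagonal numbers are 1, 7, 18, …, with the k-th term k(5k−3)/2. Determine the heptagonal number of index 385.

The 385th heptagonal number is n(5n−3)/2 with n = 385.
385·(5·385 − 3)/2 = 385·1922/2 = 385·961 = 369985.

369985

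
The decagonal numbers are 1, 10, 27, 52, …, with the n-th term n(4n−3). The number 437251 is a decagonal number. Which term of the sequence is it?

331

Set n(4n−3) = 437251, giving 4n² − 3n − 437251 = 0.
So n = (3 + 2645) / 8 = 2648/8 = 331.
Check: 331·(4·331 − 3) = 437251. ✓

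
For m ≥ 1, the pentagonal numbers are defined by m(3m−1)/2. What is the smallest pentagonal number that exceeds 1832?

Solve n(3n−1)/2 > 1832 for integer n.
The largest n with value ≤ 1832 is 35 (since 1820 ≤ 1832 < 1926), so the first above is n = 36, value 1926.

1926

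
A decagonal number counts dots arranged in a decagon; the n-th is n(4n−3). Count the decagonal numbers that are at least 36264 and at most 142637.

The n-th decagonal number is n(4n−3).
Smallest index with value ≥ 36264: n = 96 (giving 36576).
Largest index with value ≤ 142637: n = 189 (giving 142317).
Indices 96 through 189: 94 terms.

94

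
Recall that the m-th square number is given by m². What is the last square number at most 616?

Solve n² ≤ 616 for integer n.
n = 24 gives 576 ≤ 616, while n = 25 gives 625 > 616; so the answer is 576.

576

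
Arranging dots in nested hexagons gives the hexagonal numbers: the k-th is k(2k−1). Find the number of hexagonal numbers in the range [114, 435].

8

The n-th hexagonal number is n(2n−1).
Smallest index with value ≥ 114: n = 8 (giving 120).
Largest index with value ≤ 435: n = 15 (giving 435).
Indices 8 through 15: 8 terms.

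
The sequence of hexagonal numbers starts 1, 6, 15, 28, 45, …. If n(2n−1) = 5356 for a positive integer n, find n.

Set n(2n−1) = 5356, giving 2n² − n − 5356 = 0.
The discriminant is 1 + 8·5356 = 42849, and √42849 = 207.
So n = (1 + 207) / 4 = 208/4 = 52.

52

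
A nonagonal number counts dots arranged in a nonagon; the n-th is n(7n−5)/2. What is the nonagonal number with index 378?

499149

378·(7·378 − 5)/2 = 378·2641/2 = 499149.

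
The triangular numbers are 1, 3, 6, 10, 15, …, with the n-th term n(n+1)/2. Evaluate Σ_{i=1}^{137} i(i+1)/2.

Σ i(i+1)/2 = (Σi² + Σi) / 2 over i = 1..137.
Σi = 9453 and Σi² = 866525.
(1·866525 + 1·9453) / 2 = 875978/2 = 437989.

437989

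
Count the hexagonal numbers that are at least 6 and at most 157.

The n-th hexagonal number is n(2n−1).
Smallest index with value ≥ 6: n = 2 (giving 6).
Largest index with value ≤ 157: n = 9 (giving 153).
Indices 2 through 9: 8 terms.

8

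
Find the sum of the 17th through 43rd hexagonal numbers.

51066

Σ i(2i−1) = 2Σi² − Σi over i = 17..43.
Σi = 946 − 136 = 810 and Σi² = 27434 − 1496 = 25938.
2·25938 − 1·810 = 51066.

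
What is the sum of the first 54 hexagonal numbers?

Σ i(2i−1) = 2Σi² − Σi over i = 1..54.
Σi = 1485 and Σi² = 53955.
2·53955 − 1·1485 = 106425.

106425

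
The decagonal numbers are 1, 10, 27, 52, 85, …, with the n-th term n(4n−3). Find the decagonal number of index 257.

The 257th decagonal number is n(4n−3) with n = 257.
257·(4·257 − 3) = 257·1025 = 263425.

263425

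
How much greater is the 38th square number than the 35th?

38² = 1444 and 35² = 1225.
Difference: 1444 − 1225 = 219.

219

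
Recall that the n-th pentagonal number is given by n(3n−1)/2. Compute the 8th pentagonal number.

The 8th pentagonal number is n(3n−1)/2 with n = 8.
8·(3·8 − 1)/2 = 8·23/2 = 92.

92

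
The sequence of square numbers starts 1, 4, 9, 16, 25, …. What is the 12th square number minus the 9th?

63

12² = 144 and 9² = 81.
Difference: 144 − 81 = 63.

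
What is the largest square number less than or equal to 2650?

2601

Solve n² ≤ 2650 for integer n.
n = 51 gives 2601 ≤ 2650, while n = 52 gives 2704 > 2650; so the answer is 2601.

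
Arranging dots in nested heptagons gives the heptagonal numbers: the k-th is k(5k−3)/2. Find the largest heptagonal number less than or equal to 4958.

Solve n(5n−3)/2 ≤ 4958 for integer n.
n = 44 gives 4774 ≤ 4958, while n = 45 gives 4995 > 4958; so the answer is 4774.

4774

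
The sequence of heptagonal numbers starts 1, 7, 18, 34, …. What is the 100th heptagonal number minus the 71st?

12354

100·(5·100 − 3)/2 = 24850 and 71·(5·71 − 3)/2 = 12496.
Difference: 24850 − 12496 = 12354.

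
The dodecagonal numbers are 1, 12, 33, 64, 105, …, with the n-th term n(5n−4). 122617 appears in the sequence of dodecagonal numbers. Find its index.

Set n(5n−4) = 122617, giving 5n² − 4n − 122617 = 0.
The discriminant is 16 + 20·122617 = 2452356, and √2452356 = 1566.
So n = (4 + 1566) / 10 = 1570/10 = 157.

157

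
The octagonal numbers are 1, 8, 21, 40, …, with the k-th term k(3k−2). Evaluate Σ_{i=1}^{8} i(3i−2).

540

Σ i(3i−2) = 3Σi² − 2Σi over i = 1..8.
Σi = 36 and Σi² = 204.
3·204 − 2·36 = 540.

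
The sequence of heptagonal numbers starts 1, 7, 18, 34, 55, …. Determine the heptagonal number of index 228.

129618

228·(5·228 − 3)/2 = 228·1137/2 = 129618.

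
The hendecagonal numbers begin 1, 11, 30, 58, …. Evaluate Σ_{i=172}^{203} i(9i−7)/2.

Σ i(9i−7)/2 = (9Σi² − 7Σi) / 2 over i = 172..203.
Σi = 20706 − 14706 = 6000 and Σi² = 2809114 − 1681386 = 1127728.
(9·1127728 − 7·6000) / 2 = 10107552/2 = 5053776.

5053776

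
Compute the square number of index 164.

The 164th square number is n² with n = 164.
164² = 26896.

26896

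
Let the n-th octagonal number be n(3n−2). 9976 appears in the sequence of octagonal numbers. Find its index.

Set n(3n−2) = 9976, giving 3n² − 2n − 9976 = 0.
The discriminant is 4 + 12·9976 = 119716, and √119716 = 346.
So n = (2 + 346) / 6 = 348/6 = 58.
Check: 58·(3·58 − 2) = 9976. ✓

58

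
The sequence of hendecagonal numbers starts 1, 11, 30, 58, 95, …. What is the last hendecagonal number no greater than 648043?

645058

Solve n(9n−7)/2 ≤ 648043 for integer n.
n = 379 gives 645058 ≤ 648043, while n = 380 gives 648470 > 648043; so the answer is 645058.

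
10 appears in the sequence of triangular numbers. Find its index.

Set n(n+1)/2 = 10, giving n² + n − 20 = 0.
The discriminant is 1 + 8·10 = 81, and √81 = 9.
So n = (-1 + 9) / 2 = 8/2 = 4.

4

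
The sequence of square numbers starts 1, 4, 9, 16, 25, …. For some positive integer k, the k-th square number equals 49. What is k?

7

We need n² = 49, so n = √49 = 7.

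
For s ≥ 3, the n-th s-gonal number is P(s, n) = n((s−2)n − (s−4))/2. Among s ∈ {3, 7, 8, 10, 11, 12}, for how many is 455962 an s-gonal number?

1

s = 3: P(3, 954) = 455535 and P(3, 955) = 456490; 455962 is not s-gonal.
s = 7: P(7, 427) = 455182 and P(7, 428) = 457318; 455962 is not s-gonal.
s = 8: P(8, 390) = 455520 and P(8, 391) = 457861; 455962 is not s-gonal.
s = 10: P(10, 338) = 455962. ✓
s = 11: P(11, 318) = 453945 and P(11, 319) = 456808; 455962 is not s-gonal.
s = 12: P(12, 302) = 454812 and P(12, 303) = 457833; 455962 is not s-gonal.
Hits: s ∈ {10} → 1.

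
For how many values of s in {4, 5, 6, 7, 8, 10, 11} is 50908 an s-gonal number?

1

s = 4: P(4, 225) = 50625 and P(4, 226) = 51076; 50908 is not s-gonal.
s = 5: P(5, 184) = 50692 and P(5, 185) = 51245; 50908 is not s-gonal.
s = 6: P(6, 159) = 50403 and P(6, 160) = 51040; 50908 is not s-gonal.
s = 7: P(7, 143) = 50908. ✓
s = 8: P(8, 130) = 50440 and P(8, 131) = 51221; 50908 is not s-gonal.
s = 10: P(10, 113) = 50737 and P(10, 114) = 51642; 50908 is not s-gonal.
s = 11: P(11, 106) = 50191 and P(11, 107) = 51146; 50908 is not s-gonal.
Hits: s ∈ {7} → 1.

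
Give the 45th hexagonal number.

4005

45·(2·45 − 1) = 45·89 = 4005.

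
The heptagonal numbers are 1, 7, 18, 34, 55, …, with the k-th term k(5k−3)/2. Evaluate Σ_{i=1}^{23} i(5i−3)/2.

Σ i(5i−3)/2 = (5Σi² − 3Σi) / 2 over i = 1..23.
Σi = 276 and Σi² = 4324.
(5·4324 − 3·276) / 2 = 20792/2 = 10396.

10396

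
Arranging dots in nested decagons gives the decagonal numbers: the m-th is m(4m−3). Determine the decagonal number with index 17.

The 17th decagonal number is n(4n−3) with n = 17.
17·(4·17 − 3) = 17·65 = 1105.

1105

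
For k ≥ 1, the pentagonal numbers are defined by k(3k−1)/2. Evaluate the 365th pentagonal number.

199655

365·(3·365 − 1)/2 = 365·1094/2 = 365·547 = 199655.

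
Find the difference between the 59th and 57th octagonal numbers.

59·(3·59 − 2) = 10325 and 57·(3·57 − 2) = 9633.
Difference: 10325 − 9633 = 692.

692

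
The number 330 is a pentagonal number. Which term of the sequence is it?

15

Set n(3n−1)/2 = 330, giving 3n² − n − 660 = 0.
So n = (1 + 89) / 6 = 90/6 = 15.
Check: 15·(3·15 − 1)/2 = 330. ✓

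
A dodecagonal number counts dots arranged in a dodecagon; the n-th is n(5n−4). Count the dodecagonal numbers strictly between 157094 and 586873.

The n-th dodecagonal number is n(5n−4).
Smallest index with value > 157094: n = 178 (giving 157708).
Largest index with value < 586873: n = 342 (giving 583452).
Indices 178 through 342: 165 terms.

165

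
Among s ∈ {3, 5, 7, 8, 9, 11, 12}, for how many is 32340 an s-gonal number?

1

s = 3: P(3, 253) = 32131 and P(3, 254) = 32385; 32340 is not s-gonal.
s = 5: P(5, 147) = 32340. ✓
s = 7: P(7, 114) = 32319 and P(7, 115) = 32890; 32340 is not s-gonal.
s = 8: P(8, 104) = 32240 and P(8, 105) = 32865; 32340 is not s-gonal.
s = 9: P(9, 96) = 32016 and P(9, 97) = 32689; 32340 is not s-gonal.
s = 11: P(11, 85) = 32215 and P(11, 86) = 32981; 32340 is not s-gonal.
s = 12: P(12, 80) = 31680 and P(12, 81) = 32481; 32340 is not s-gonal.
Hits: s ∈ {5} → 1.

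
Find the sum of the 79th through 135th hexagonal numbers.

1329943

Σ i(2i−1) = 2Σi² − Σi over i = 79..135.
Σi = 9180 − 3081 = 6099 and Σi² = 829260 − 161239 = 668021.
2·668021 − 1·6099 = 1329943.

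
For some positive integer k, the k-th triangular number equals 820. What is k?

Set n(n+1)/2 = 820, giving n² + n − 1640 = 0.
The discriminant is 1 + 8·820 = 6561, and √6561 = 81.
So n = (-1 + 81) / 2 = 80/2 = 40.

40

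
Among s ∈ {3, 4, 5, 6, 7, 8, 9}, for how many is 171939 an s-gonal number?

1

s = 3: P(3, 585) = 171405 and P(3, 586) = 171991; 171939 is not s-gonal.
s = 4: P(4, 414) = 171396 and P(4, 415) = 172225; 171939 is not s-gonal.
s = 5: P(5, 338) = 171197 and P(5, 339) = 172212; 171939 is not s-gonal.
s = 6: P(6, 293) = 171405 and P(6, 294) = 172578; 171939 is not s-gonal.
s = 7: P(7, 262) = 171217 and P(7, 263) = 172528; 171939 is not s-gonal.
s = 8: P(8, 239) = 170885 and P(8, 240) = 172320; 171939 is not s-gonal.
s = 9: P(9, 222) = 171939. ✓
Hits: s ∈ {9} → 1.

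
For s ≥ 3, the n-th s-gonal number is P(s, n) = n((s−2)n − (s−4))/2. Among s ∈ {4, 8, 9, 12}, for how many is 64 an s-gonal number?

s = 4: P(4, 8) = 64. ✓
s = 8: P(8, 4) = 40 and P(8, 5) = 65; 64 is not s-gonal.
s = 9: P(9, 4) = 46 and P(9, 5) = 75; 64 is not s-gonal.
s = 12: P(12, 4) = 64. ✓
Hits: s ∈ {4, 12} → 2.

2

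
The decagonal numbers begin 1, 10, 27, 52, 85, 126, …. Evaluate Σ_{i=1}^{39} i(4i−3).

Σ i(4i−3) = 4Σi² − 3Σi over i = 1..39.
Σi = 780 and Σi² = 20540.
4·20540 − 3·780 = 79820.

79820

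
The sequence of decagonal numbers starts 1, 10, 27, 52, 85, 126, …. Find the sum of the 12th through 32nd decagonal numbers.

Σ i(4i−3) = 4Σi² − 3Σi over i = 12..32.
Σi = 528 − 66 = 462 and Σi² = 11440 − 506 = 10934.
4·10934 − 3·462 = 42350.

42350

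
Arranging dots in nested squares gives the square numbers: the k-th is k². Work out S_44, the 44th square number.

The 44th square number is n² with n = 44.
44² = 1936.

1936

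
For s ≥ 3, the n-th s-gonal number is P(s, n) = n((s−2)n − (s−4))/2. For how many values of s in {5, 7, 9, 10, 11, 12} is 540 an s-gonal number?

s = 5: P(5, 19) = 532 and P(5, 20) = 590; 540 is not s-gonal.
s = 7: P(7, 15) = 540. ✓
s = 9: P(9, 12) = 474 and P(9, 13) = 559; 540 is not s-gonal.
s = 10: P(10, 12) = 540. ✓
s = 11: P(11, 11) = 506 and P(11, 12) = 606; 540 is not s-gonal.
s = 12: P(12, 10) = 460 and P(12, 11) = 561; 540 is not s-gonal.
Hits: s ∈ {7, 10} → 2.

2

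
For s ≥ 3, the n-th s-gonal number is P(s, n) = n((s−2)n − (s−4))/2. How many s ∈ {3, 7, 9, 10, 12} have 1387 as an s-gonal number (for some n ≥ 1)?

s = 3: P(3, 52) = 1378 and P(3, 53) = 1431; 1387 is not s-gonal.
s = 7: P(7, 23) = 1288 and P(7, 24) = 1404; 1387 is not s-gonal.
s = 9: P(9, 20) = 1350 and P(9, 21) = 1491; 1387 is not s-gonal.
s = 10: P(10, 19) = 1387. ✓
s = 12: P(12, 17) = 1377 and P(12, 18) = 1548; 1387 is not s-gonal.
Hits: s ∈ {10} → 1.

1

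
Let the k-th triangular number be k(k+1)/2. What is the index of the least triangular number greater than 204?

20

Solve n(n+1)/2 > 204 for integer n.
The largest n with value ≤ 204 is 19 (since 190 ≤ 204 < 210), so the first above is n = 20, value 210.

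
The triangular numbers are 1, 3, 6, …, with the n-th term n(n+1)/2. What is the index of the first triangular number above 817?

Solve n(n+1)/2 > 817 for integer n.
The largest n with value ≤ 817 is 39 (since 780 ≤ 817 < 820), so the first above is n = 40, value 820.

40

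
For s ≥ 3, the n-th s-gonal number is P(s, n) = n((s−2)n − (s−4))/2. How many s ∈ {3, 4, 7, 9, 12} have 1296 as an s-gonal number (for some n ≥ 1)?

s = 3: P(3, 50) = 1275 and P(3, 51) = 1326; 1296 is not s-gonal.
s = 4: P(4, 36) = 1296. ✓
s = 7: P(7, 23) = 1288 and P(7, 24) = 1404; 1296 is not s-gonal.
s = 9: P(9, 19) = 1216 and P(9, 20) = 1350; 1296 is not s-gonal.
s = 12: P(12, 16) = 1216 and P(12, 17) = 1377; 1296 is not s-gonal.
Hits: s ∈ {4} → 1.

1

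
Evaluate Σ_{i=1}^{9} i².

285

Σ_{i=1}^{9} i² = 9·10·19/6 = 285.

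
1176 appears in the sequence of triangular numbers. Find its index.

Set n(n+1)/2 = 1176, giving n² + n − 2352 = 0.
The discriminant is 1 + 8·1176 = 9409, and √9409 = 97.
So n = (-1 + 97) / 2 = 96/2 = 48.

48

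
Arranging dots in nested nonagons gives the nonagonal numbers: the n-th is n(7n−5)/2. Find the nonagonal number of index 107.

39804

The 107th nonagonal number is n(7n−5)/2 with n = 107.
107·(7·107 − 5)/2 = 107·744/2 = 107·372 = 39804.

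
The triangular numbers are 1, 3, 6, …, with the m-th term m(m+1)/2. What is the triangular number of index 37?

703

37·38/2 = 1406/2 = 703.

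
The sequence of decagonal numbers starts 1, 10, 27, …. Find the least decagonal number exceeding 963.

Solve n(4n−3) > 963 for integer n.
The largest n with value ≤ 963 is 15 (since 855 ≤ 963 < 976), so the first above is n = 16, value 976.

976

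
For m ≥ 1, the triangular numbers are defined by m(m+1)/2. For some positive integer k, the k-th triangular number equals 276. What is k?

Set n(n+1)/2 = 276, giving n² + n − 552 = 0.
The discriminant is 1 + 8·276 = 2209, and √2209 = 47.
So n = (-1 + 47) / 2 = 46/2 = 23.
Check: 23·24/2 = 276. ✓

23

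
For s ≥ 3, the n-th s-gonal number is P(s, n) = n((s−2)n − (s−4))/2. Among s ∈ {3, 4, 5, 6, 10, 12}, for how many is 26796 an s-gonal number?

2

s = 3: P(3, 231) = 26796. ✓
s = 4: P(4, 163) = 26569 and P(4, 164) = 26896; 26796 is not s-gonal.
s = 5: P(5, 133) = 26467 and P(5, 134) = 26867; 26796 is not s-gonal.
s = 6: P(6, 116) = 26796. ✓
s = 10: P(10, 82) = 26650 and P(10, 83) = 27307; 26796 is not s-gonal.
s = 12: P(12, 73) = 26353 and P(12, 74) = 27084; 26796 is not s-gonal.
Hits: s ∈ {3, 6} → 2.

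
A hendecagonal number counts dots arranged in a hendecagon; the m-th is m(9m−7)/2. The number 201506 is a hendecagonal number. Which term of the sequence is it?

Set n(9n−7)/2 = 201506, giving 9n² − 7n − 403012 = 0.
The discriminant is 49 + 72·201506 = 14508481, and √14508481 = 3809.
So n = (7 + 3809) / 18 = 3816/18 = 212.

212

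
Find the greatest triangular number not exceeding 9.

Solve n(n+1)/2 ≤ 9 for integer n.
n = 3 gives 6 ≤ 9, while n = 4 gives 10 > 9; so the answer is 6.

6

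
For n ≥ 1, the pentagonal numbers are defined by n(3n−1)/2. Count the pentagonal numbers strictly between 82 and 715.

14

The n-th pentagonal number is n(3n−1)/2.
Smallest index with value > 82: n = 8 (giving 92).
Largest index with value < 715: n = 21 (giving 651).
Indices 8 through 21: 14 terms.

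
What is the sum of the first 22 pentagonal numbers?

Σ i(3i−1)/2 = (3Σi² − Σi) / 2 over i = 1..22.
Σi = 253 and Σi² = 3795.
(3·3795 − 1·253) / 2 = 11132/2 = 5566.

5566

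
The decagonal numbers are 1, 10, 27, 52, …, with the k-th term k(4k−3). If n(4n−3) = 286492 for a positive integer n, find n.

268

Set n(4n−3) = 286492, giving 4n² − 3n − 286492 = 0.
The discriminant is 9 + 16·286492 = 4583881, and √4583881 = 2141.
So n = (3 + 2141) / 8 = 2144/8 = 268.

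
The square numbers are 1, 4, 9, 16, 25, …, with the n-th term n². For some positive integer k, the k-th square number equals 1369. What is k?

37

We need n² = 1369, so n = √1369 = 37.
Check: 37² = 1369. ✓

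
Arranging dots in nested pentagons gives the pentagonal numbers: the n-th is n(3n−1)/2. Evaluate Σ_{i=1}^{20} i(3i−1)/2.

Σ i(3i−1)/2 = (3Σi² − Σi) / 2 over i = 1..20.
Σi = 210 and Σi² = 2870.
(3·2870 − 1·210) / 2 = 8400/2 = 4200.

4200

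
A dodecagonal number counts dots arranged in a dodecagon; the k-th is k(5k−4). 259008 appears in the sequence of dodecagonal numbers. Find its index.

228

Set n(5n−4) = 259008, giving 5n² − 4n − 259008 = 0.
The discriminant is 16 + 20·259008 = 5180176, and √5180176 = 2276.
So n = (4 + 2276) / 10 = 2280/10 = 228.
Check: 228·(5·228 − 4) = 259008. ✓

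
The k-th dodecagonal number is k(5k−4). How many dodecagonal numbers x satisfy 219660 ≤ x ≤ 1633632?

The n-th dodecagonal number is n(5n−4).
Smallest index with value ≥ 219660: n = 210 (giving 219660).
Largest index with value ≤ 1633632: n = 572 (giving 1633632).
Indices 210 through 572: 363 terms.

363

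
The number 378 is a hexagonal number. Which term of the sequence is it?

Set n(2n−1) = 378, giving 2n² − n − 378 = 0.
The discriminant is 1 + 8·378 = 3025, and √3025 = 55.
So n = (1 + 55) / 4 = 56/4 = 14.
Check: 14·(2·14 − 1) = 378. ✓

14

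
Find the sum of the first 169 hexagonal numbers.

3232125

Σ i(2i−1) = 2Σi² − Σi over i = 1..169.
Σi = 14365 and Σi² = 1623245.
2·1623245 − 1·14365 = 3232125.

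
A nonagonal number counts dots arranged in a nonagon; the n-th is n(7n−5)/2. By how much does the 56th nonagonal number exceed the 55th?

386

Consecutive nonagonal numbers differ by 7n − 6: here 7·56 − 6 = 386.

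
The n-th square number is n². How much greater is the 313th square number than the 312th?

625

n² − (n−1)² = 2n − 1, so 313² − 312² = 2·313 − 1 = 625.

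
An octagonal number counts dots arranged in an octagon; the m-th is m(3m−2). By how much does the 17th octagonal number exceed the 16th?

97

Consecutive octagonal numbers differ by 6n − 5: here 6·17 − 5 = 97.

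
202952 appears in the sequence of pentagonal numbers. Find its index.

Set n(3n−1)/2 = 202952, giving 3n² − n − 405904 = 0.
The discriminant is 1 + 24·202952 = 4870849, and √4870849 = 2207.
So n = (1 + 2207) / 6 = 2208/6 = 368.
Check: 368·(3·368 − 1)/2 = 202952. ✓

368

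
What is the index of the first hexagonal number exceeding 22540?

107

Solve n(2n−1) > 22540 for integer n.
The largest n with value ≤ 22540 is 106 (since 22366 ≤ 22540 < 22791), so the first above is n = 107, value 22791.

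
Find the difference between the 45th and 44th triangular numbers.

Consecutive triangular numbers differ by n: T_{45} − T_{44} = 45.

45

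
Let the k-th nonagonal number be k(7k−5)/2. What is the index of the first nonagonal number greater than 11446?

58

Solve n(7n−5)/2 > 11446 for integer n.
The largest n with value ≤ 11446 is 57 (since 11229 ≤ 11446 < 11629), so the first above is n = 58, value 11629.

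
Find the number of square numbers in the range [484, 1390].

The n-th square number is n².
Smallest index with value ≥ 484: n = 22 (giving 484).
Largest index with value ≤ 1390: n = 37 (giving 1369).
Indices 22 through 37: 16 terms.

16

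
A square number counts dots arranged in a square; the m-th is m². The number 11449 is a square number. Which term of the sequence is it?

107

We need n² = 11449, so n = √11449 = 107.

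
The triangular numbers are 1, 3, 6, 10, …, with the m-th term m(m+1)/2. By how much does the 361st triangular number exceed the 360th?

361

Consecutive triangular numbers differ by n: T_{361} − T_{360} = 361.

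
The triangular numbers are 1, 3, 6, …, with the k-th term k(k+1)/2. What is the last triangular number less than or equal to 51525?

Solve n(n+1)/2 ≤ 51525 for integer n.
n = 320 gives 51360 ≤ 51525, while n = 321 gives 51681 > 51525; so the answer is 51360.

51360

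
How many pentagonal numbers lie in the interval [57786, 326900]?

271

The n-th pentagonal number is n(3n−1)/2.
Smallest index with value ≥ 57786: n = 197 (giving 58115).
Largest index with value ≤ 326900: n = 467 (giving 326900).
Indices 197 through 467: 271 terms.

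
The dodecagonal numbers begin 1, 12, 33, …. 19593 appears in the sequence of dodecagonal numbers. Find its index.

Set n(5n−4) = 19593, giving 5n² − 4n − 19593 = 0.
The discriminant is 16 + 20·19593 = 391876, and √391876 = 626.
So n = (4 + 626) / 10 = 630/10 = 63.
Check: 63·(5·63 − 4) = 19593. ✓

63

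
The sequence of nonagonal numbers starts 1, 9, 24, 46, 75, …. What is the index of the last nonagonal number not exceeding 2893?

29

Solve n(7n−5)/2 ≤ 2893 for integer n.
n = 29 gives 2871 ≤ 2893, while n = 30 gives 3075 > 2893; so the answer is index 29.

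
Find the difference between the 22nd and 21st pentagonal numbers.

Consecutive pentagonal numbers differ by 3n − 2: here 3·22 − 2 = 64.

64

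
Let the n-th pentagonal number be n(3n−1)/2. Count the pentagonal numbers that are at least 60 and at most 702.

The n-th pentagonal number is n(3n−1)/2.
Smallest index with value ≥ 60: n = 7 (giving 70).
Largest index with value ≤ 702: n = 21 (giving 651).
Indices 7 through 21: 15 terms.

15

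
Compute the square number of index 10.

The 10th square number is n² with n = 10.
10² = 100.

100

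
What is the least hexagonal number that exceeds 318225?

319600

Solve n(2n−1) > 318225 for integer n.
The largest n with value ≤ 318225 is 399 (since 318003 ≤ 318225 < 319600), so the first above is n = 400, value 319600.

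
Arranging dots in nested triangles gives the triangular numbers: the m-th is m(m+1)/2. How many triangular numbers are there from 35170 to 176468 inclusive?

The n-th triangular number is n(n+1)/2.
Smallest index with value ≥ 35170: n = 265 (giving 35245).
Largest index with value ≤ 176468: n = 593 (giving 176121).
Indices 265 through 593: 329 terms.

329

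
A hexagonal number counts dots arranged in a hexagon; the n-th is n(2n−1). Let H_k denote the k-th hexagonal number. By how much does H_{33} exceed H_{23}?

33·(2·33 − 1) = 2145 and 23·(2·23 − 1) = 1035.
Difference: 2145 − 1035 = 1110.

1110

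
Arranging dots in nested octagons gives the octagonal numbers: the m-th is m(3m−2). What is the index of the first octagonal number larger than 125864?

206

Solve n(3n−2) > 125864 for integer n.
The largest n with value ≤ 125864 is 205 (since 125665 ≤ 125864 < 126896), so the first above is n = 206, value 126896.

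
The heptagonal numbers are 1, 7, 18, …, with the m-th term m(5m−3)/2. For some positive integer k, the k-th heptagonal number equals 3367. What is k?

Set n(5n−3)/2 = 3367, giving 5n² − 3n − 6734 = 0.
So n = (3 + 367) / 10 = 370/10 = 37.
Check: 37·(5·37 − 3)/2 = 3367. ✓

37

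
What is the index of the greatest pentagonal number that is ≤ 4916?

Solve n(3n−1)/2 ≤ 4916 for integer n.
n = 57 gives 4845 ≤ 4916, while n = 58 gives 5017 > 4916; so the answer is index 57.

57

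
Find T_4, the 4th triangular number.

10

The 4th triangular number is n(n+1)/2 with n = 4.
4·5/2 = 20/2 = 10.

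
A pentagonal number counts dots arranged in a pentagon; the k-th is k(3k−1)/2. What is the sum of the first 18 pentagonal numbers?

Σ i(3i−1)/2 = (3Σi² − Σi) / 2 over i = 1..18.
Σi = 171 and Σi² = 2109.
(3·2109 − 1·171) / 2 = 6156/2 = 3078.

3078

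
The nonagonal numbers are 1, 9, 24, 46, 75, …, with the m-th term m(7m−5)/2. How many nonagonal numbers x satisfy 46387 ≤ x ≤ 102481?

The n-th nonagonal number is n(7n−5)/2.
Smallest index with value ≥ 46387: n = 116 (giving 46806).
Largest index with value ≤ 102481: n = 171 (giving 101916).
Indices 116 through 171: 56 terms.

56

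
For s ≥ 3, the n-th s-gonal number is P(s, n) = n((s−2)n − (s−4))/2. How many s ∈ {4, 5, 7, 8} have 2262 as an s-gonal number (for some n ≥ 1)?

s = 4: P(4, 47) = 2209 and P(4, 48) = 2304; 2262 is not s-gonal.
s = 5: P(5, 39) = 2262. ✓
s = 7: P(7, 30) = 2205 and P(7, 31) = 2356; 2262 is not s-gonal.
s = 8: P(8, 27) = 2133 and P(8, 28) = 2296; 2262 is not s-gonal.
Hits: s ∈ {5} → 1.

1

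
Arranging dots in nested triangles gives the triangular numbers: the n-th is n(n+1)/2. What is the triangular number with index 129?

The 129th triangular number is n(n+1)/2 with n = 129.
129·130/2 = 16770/2 = 8385.

8385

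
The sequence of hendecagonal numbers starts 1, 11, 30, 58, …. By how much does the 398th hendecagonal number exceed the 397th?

Consecutive hendecagonal numbers differ by 9n − 8: here 9·398 − 8 = 3574.

3574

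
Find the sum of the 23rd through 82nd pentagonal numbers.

Σ i(3i−1)/2 = (3Σi² − Σi) / 2 over i = 23..82.
Σi = 3403 − 253 = 3150 and Σi² = 187165 − 3795 = 183370.
(3·183370 − 1·3150) / 2 = 546960/2 = 273480.

273480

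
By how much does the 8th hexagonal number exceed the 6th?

54

8·(2·8 − 1) = 120 and 6·(2·6 − 1) = 66.
Difference: 120 − 66 = 54.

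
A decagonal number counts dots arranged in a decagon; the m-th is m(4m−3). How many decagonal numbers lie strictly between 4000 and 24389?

46

The n-th decagonal number is n(4n−3).
Smallest index with value > 4000: n = 33 (giving 4257).
Largest index with value < 24389: n = 78 (giving 24102).
Indices 33 through 78: 46 terms.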